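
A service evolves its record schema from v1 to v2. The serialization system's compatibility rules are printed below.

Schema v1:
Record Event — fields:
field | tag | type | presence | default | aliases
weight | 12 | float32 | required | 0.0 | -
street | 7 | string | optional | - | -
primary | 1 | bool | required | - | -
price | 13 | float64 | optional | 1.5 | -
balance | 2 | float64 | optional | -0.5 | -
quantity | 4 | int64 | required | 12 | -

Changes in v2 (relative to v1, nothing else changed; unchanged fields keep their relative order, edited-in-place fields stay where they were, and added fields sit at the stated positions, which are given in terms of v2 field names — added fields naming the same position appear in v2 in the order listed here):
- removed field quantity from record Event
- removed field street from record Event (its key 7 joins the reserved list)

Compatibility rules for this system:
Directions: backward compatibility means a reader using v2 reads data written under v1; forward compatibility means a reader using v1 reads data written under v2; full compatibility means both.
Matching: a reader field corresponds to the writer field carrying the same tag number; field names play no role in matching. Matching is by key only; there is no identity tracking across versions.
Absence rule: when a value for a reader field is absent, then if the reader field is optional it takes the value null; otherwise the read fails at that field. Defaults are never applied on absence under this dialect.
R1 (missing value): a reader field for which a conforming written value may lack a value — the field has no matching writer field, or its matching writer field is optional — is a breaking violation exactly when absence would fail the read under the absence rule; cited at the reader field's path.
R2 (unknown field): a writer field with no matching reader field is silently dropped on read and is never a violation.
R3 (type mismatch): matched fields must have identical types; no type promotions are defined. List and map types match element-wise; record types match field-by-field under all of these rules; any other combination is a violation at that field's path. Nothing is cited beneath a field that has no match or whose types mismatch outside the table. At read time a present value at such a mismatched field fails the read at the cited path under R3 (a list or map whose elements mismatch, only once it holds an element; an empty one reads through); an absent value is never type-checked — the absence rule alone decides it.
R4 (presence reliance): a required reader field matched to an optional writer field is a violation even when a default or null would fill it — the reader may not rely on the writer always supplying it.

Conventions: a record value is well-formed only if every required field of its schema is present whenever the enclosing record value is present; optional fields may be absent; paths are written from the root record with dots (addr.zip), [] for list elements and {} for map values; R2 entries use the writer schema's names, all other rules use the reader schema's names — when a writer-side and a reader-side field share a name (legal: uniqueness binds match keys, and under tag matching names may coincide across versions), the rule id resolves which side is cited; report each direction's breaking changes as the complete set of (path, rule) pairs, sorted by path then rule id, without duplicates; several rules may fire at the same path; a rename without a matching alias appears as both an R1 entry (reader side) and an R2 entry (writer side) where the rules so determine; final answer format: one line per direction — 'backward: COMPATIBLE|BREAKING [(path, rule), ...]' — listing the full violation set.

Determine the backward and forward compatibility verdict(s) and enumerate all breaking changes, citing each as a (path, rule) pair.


backward: COMPATIBLE []; forward: BREAKING [(quantity, R1)]

in Event below, arrows point writer -> reader
checking backward for Event: reader v2 against writer v1:
  writer required, float32 -> float32: reader weight maps from writer weight
  writer required, bool -> bool: reader primary maps from writer primary
  writer optional, float64 -> float64: reader price maps from writer price
  writer optional, float64 -> float64: reader balance maps from writer balance
  street (writer side), unknown to reader
  quantity (writer side), unknown to reader
  => backward: COMPATIBLE
checking forward for Event: reader v1 against writer v2:
  writer required, float32 -> float32: reader weight maps from writer weight
  no writer field matches reader street
  writer required, bool -> bool: reader primary maps from writer primary
  writer optional, float64 -> float64: reader price maps from writer price
  writer optional, float64 -> float64: reader balance maps from writer balance
  no writer field matches reader quantity
  R1 fires at quantity
  forward on Event therefore BREAKING (1)


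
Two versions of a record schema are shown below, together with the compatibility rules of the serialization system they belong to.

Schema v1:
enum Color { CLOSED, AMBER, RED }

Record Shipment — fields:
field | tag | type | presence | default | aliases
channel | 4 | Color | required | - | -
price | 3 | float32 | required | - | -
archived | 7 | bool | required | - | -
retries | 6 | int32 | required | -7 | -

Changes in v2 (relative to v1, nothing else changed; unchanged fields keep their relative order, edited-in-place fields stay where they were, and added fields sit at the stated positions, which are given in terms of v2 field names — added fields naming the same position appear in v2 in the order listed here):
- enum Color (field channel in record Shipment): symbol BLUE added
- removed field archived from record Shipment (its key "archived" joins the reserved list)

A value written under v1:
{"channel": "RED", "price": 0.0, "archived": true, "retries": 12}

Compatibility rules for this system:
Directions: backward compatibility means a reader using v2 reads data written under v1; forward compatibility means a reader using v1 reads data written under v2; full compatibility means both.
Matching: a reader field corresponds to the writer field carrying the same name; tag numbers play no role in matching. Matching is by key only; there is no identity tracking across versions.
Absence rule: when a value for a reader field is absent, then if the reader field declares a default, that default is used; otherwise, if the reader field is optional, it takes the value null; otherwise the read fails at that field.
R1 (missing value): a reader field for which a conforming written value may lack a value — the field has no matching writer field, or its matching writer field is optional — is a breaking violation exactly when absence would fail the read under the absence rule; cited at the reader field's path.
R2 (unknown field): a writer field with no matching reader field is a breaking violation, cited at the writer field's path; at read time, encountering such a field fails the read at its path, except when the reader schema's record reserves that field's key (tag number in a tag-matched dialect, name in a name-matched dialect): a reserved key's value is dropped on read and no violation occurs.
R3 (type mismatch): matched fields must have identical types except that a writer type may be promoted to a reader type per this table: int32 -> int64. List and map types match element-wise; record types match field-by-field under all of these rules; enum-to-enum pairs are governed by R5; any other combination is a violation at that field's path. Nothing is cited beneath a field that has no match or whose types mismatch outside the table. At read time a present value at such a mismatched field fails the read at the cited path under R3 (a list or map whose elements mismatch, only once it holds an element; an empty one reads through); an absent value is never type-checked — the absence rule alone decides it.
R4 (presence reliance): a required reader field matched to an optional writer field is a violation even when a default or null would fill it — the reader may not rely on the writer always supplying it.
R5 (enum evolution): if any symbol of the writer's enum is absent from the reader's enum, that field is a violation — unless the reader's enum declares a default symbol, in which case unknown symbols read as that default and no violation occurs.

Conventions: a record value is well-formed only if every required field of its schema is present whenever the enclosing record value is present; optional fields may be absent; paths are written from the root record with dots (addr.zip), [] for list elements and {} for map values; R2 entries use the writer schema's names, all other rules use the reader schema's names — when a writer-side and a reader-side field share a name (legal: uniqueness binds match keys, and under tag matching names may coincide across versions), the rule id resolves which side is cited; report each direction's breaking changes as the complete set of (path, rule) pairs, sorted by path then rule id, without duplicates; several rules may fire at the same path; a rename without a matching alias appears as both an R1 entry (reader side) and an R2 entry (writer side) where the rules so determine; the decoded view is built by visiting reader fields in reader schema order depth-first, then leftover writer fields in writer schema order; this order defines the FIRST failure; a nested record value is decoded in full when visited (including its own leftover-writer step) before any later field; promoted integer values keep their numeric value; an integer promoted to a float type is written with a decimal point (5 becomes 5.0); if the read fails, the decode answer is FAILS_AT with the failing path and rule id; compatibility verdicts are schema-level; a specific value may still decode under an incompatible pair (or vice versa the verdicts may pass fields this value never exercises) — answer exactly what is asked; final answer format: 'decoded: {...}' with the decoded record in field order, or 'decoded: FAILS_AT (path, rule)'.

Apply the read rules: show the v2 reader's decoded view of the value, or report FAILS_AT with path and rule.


decoded: {"channel": "RED", "price": 0.0, "retries": 12}

each type pair in Shipment: writer, then reader
decode (reader v2):
  channel := "RED"
  price := 0.0
  retries := 12
  writer archived: reserved -> dropped
  => decoded: {"channel": "RED", "price": 0.0, "retries": 12}
diffs on Shipment not affecting the asked answer:
  enum Color (field channel in record Shipment): symbol BLUE added -> affects the rule determinations only; this particular Shipment value decodes identically


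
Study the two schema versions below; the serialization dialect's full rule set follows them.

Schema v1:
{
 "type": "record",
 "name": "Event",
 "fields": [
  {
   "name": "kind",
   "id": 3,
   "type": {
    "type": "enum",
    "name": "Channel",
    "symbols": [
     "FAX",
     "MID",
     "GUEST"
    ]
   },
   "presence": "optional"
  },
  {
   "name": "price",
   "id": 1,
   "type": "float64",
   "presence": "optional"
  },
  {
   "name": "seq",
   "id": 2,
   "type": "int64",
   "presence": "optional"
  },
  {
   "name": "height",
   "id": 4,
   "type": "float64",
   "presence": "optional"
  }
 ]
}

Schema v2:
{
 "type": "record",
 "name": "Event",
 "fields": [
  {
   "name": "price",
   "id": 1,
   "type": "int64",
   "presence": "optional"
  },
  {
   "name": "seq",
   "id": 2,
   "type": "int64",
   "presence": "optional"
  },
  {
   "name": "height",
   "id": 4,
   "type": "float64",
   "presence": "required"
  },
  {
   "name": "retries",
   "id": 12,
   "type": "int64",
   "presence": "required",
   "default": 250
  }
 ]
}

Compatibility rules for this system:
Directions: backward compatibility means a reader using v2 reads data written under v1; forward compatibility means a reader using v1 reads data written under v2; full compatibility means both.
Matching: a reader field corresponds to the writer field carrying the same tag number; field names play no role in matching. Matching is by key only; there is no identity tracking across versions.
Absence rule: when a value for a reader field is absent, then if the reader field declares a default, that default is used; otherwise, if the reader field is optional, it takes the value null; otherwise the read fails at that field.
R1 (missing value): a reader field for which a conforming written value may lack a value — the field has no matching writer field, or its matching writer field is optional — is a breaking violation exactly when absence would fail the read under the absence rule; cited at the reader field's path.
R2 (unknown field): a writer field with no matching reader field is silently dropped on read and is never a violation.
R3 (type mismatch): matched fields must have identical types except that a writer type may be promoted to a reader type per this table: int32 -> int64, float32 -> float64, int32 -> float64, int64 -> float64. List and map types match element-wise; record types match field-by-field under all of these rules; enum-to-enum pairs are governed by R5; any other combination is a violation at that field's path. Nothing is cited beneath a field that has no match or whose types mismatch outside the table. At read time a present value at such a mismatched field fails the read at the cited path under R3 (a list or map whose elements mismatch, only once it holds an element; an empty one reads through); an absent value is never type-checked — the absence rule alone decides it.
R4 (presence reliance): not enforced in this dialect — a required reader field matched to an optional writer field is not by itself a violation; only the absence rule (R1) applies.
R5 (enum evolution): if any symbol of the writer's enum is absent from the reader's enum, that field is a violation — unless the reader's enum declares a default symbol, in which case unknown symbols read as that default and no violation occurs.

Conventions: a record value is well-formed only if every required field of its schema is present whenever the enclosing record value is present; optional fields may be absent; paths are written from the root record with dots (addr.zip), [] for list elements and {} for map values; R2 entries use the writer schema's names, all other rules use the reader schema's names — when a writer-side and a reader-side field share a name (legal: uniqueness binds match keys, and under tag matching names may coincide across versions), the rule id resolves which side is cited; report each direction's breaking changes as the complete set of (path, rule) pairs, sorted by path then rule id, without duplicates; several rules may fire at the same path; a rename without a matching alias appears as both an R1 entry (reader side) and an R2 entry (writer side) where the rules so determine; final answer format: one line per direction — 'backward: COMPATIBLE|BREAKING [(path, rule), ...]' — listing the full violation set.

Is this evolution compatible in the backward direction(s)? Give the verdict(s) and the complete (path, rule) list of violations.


backward: BREAKING [(height, R1), (price, R3)]

each type pair in Event: writer, then reader
backward for Event (reader v2, writer v1):
  price <- price (float64 -> int64, writer optional)
  seq <- seq (int64 -> int64, writer optional)
  height <- height (float64 -> float64, writer optional)
  no writer field matches reader retries
  writer kind: unknown to reader
  breaking: (height, R1)
  breaking: (price, R3)
  => backward verdict for Event: BREAKING, 2 violation(s)
the other Event changes do not affect what is asked:
  removed field kind from record Event -> triggers nothing under Event's printed rules — same verdict
  added field retries to record Event: required int64, tag 12, default 250 (in v2 it sits last) -> triggers nothing under Event's printed rules — same verdict


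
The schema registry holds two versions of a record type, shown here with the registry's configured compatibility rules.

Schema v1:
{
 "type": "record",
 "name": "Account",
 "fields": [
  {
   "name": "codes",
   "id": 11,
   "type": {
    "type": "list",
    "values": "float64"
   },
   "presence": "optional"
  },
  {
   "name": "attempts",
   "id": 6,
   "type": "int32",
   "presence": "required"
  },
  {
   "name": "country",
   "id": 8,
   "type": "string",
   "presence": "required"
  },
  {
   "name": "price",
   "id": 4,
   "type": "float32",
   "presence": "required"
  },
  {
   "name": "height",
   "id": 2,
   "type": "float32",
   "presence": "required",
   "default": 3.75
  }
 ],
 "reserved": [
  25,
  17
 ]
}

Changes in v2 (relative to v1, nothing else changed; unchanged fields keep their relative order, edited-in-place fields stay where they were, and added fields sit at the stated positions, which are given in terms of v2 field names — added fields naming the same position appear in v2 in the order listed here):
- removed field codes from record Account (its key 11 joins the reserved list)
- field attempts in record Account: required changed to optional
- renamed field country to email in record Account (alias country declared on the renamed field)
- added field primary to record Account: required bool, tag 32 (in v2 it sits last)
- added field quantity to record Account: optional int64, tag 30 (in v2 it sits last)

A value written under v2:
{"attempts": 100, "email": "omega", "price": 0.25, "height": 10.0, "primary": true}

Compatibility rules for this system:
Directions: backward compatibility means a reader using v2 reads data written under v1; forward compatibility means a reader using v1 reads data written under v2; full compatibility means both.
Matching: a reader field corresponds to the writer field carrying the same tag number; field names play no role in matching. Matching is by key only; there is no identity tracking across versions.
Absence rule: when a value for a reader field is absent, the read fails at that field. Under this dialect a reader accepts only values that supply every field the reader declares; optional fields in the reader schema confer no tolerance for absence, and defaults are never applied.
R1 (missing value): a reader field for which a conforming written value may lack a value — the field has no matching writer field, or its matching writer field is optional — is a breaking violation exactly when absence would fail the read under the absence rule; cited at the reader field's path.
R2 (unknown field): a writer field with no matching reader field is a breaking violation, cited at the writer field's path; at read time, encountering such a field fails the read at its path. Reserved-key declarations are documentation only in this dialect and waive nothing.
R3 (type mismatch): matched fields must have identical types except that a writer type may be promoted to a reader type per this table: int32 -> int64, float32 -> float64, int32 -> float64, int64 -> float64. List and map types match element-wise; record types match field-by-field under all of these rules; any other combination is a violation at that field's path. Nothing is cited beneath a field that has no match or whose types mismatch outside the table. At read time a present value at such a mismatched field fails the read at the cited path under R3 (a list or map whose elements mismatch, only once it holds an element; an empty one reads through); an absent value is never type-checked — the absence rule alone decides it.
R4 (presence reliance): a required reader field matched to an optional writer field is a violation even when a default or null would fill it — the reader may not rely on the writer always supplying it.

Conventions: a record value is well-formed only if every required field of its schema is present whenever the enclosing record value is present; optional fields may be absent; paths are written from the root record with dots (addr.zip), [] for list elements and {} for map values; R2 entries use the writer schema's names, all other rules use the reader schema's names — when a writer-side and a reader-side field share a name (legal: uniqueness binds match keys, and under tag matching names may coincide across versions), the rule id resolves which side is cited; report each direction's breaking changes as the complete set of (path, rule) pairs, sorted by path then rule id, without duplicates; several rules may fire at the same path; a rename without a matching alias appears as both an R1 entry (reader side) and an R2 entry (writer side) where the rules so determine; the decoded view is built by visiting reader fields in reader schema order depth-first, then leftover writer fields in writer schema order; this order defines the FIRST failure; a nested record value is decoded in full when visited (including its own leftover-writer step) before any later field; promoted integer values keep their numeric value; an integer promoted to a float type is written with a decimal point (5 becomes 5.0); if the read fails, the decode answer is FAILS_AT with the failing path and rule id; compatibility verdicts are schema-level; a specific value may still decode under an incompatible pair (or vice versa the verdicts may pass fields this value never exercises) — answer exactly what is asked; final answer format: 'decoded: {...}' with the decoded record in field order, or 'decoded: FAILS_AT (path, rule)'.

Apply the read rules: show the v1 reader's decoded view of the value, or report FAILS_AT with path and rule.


decoded: FAILS_AT (codes, R1)

each type pair in Account: writer, then reader
decode (reader v1):
  read fails at codes under R1 (no fill)
  => FAILS_AT (codes, R1)
the other Account changes do not affect what is asked:
  field attempts in record Account: required changed to optional -> affects the rule determinations only; this particular Account value decodes identically
  renamed field country to email in record Account (alias country declared on the renamed field) -> no rule fires on it and the decoded Account view is identical with or without it
  added field primary to record Account: required bool, tag 32 (in v2 it sits last) -> affects the rule determinations only; this particular Account value decodes identically
  added field quantity to record Account: optional int64, tag 30 (in v2 it sits last) -> affects the rule determinations only; this particular Account value decodes identically


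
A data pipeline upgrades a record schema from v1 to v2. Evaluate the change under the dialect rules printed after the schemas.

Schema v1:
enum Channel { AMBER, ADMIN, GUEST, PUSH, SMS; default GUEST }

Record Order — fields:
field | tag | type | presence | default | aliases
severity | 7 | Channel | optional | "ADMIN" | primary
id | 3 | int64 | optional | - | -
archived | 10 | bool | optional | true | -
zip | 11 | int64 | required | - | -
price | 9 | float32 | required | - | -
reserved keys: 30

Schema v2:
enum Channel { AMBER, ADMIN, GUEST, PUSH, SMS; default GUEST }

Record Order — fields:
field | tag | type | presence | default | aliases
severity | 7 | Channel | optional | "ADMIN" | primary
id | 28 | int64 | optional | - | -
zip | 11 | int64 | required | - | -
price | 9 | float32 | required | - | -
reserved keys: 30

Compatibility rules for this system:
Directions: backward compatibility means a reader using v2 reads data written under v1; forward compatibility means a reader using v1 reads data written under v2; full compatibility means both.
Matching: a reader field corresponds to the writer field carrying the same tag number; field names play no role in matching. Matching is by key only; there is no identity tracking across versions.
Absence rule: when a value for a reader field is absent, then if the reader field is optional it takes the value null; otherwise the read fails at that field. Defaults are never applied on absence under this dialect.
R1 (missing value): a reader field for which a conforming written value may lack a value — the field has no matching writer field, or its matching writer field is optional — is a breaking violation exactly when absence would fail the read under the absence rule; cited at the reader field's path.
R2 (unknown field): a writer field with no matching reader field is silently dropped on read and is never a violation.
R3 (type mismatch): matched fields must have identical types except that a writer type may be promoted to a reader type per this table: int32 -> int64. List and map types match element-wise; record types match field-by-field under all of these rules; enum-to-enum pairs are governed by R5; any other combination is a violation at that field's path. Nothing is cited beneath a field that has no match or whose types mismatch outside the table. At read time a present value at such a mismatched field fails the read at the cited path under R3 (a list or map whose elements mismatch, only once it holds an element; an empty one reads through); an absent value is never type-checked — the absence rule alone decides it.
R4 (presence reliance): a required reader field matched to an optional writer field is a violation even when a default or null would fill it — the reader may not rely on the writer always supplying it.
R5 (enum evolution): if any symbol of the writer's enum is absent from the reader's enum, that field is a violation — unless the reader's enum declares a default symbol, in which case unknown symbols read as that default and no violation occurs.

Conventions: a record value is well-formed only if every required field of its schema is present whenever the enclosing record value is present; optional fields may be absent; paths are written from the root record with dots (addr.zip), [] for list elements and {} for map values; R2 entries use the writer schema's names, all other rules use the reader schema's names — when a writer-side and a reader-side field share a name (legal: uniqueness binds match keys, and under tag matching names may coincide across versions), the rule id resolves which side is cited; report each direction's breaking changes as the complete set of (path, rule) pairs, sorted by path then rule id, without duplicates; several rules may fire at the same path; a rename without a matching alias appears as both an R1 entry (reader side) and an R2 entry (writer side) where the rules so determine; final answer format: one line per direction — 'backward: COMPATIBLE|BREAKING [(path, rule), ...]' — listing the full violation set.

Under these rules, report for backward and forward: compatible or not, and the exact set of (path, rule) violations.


backward: COMPATIBLE []; forward: COMPATIBLE []

the writer's type comes first in each Order pair
backward on Order — v2 reading data written by v1:
  writer optional, Channel -> Channel: reader severity maps from writer severity
  id: no writer match
  writer required, int64 -> int64: reader zip maps from writer zip
  writer required, float32 -> float32: reader price maps from writer price
  writer id: unknown to reader
  writer archived: unknown to reader
  => backward: COMPATIBLE
forward on Order — v1 reading data written by v2:
  writer optional, Channel -> Channel: reader severity maps from writer severity
  id: no writer match
  archived: no writer match
  writer required, int64 -> int64: reader zip maps from writer zip
  writer required, float32 -> float32: reader price maps from writer price
  writer id: unknown to reader
  => forward: COMPATIBLE


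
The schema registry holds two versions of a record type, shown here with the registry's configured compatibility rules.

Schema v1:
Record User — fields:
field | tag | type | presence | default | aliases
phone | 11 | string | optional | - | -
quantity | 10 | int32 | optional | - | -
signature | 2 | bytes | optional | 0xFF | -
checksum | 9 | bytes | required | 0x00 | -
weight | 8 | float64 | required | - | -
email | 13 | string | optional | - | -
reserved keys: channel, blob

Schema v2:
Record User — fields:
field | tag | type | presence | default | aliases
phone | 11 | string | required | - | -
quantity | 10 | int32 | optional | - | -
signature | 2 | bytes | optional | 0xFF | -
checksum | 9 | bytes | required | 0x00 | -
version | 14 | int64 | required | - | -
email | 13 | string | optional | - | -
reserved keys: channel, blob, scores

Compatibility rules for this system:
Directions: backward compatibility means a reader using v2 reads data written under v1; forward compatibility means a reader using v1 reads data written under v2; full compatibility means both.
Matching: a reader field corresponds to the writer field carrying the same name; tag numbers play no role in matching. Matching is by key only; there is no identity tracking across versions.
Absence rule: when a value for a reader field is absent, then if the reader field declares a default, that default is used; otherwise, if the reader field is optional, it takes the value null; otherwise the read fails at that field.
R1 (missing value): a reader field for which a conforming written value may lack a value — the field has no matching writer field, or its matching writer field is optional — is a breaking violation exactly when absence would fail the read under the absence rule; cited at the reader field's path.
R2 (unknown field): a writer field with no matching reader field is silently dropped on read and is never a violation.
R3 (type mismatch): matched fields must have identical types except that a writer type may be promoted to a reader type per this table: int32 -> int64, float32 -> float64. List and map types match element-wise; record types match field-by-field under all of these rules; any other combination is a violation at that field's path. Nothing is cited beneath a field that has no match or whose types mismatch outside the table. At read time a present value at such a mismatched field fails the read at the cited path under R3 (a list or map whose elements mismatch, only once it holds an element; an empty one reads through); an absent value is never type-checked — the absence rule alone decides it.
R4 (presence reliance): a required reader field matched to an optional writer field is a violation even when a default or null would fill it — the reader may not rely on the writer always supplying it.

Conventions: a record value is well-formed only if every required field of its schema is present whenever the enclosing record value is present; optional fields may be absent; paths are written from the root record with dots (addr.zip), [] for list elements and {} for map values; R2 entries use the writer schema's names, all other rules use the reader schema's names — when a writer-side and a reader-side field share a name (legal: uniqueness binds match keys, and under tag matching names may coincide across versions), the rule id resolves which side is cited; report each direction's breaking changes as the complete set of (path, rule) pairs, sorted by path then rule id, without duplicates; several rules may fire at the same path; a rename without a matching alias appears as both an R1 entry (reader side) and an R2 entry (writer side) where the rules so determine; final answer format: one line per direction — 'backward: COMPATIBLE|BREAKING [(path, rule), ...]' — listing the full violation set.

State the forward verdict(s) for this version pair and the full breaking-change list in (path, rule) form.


arrows below run writer -> reader for User
forward analysis of User with v1 as reader and v2 as writer:
  phone: string -> string, writer required; from phone
  quantity: int32 -> int32, writer optional; from quantity
  signature: bytes -> bytes, writer optional; from signature
  checksum: bytes -> bytes, writer required; from checksum
  no writer field matches reader weight
  email: string -> string, writer optional; from email
  leftover writer field: version
  rule R1 violated at weight
  => forward verdict for User: BREAKING, 1 violation(s)
the rest of the User diff is inert for this question:
  field phone in record User: optional changed to required -> its effect on User is confined to the backward direction, not asked
  added field version to record User: required int64, tag 14 (in v2 it sits immediately before email) -> its effect on User is confined to the backward direction, not asked

forward: BREAKING [(weight, R1)]


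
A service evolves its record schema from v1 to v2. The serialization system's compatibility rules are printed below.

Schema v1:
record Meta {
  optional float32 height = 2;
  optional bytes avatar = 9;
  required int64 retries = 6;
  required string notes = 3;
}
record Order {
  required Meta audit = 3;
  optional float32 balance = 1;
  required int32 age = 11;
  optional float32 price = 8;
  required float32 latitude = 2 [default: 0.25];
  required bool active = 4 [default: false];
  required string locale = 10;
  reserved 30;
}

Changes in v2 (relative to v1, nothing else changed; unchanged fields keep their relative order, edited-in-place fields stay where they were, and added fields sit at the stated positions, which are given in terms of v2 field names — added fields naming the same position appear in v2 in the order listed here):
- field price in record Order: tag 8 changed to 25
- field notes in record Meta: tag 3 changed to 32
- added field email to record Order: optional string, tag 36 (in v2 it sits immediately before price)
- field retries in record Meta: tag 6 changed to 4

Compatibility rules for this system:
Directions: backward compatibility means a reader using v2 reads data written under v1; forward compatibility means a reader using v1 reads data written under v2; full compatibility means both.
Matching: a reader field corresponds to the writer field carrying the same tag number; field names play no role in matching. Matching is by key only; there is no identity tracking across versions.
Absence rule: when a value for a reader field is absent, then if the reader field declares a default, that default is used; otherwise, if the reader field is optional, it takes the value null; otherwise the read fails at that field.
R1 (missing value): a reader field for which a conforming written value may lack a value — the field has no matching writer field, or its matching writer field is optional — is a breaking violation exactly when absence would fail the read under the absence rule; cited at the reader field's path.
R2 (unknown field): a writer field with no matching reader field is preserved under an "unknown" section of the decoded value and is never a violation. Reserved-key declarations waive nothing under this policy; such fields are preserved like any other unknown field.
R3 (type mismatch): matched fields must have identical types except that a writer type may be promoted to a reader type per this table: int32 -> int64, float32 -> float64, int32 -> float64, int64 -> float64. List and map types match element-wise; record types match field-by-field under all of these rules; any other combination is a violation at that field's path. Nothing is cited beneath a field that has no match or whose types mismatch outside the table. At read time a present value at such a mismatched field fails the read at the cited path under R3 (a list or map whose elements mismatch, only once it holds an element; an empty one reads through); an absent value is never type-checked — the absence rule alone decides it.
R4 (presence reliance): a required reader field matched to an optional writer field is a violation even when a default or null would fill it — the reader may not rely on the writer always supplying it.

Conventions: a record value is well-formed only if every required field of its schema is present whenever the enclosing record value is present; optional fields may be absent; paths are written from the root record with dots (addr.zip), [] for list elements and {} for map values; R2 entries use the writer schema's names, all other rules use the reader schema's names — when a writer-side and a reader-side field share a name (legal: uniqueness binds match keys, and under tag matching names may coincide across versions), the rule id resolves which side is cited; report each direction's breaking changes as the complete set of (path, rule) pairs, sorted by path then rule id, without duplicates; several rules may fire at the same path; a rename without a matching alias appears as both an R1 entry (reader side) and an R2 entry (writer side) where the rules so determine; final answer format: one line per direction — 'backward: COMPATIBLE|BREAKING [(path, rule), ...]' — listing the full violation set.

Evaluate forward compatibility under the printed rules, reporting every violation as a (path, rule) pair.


each type pair in Order: writer, then reader
forward on Order — v1 reading data written by v2:
  Meta -> Meta, writer required: audit aligns to audit
  float32 -> float32, writer optional: balance aligns to balance
  int32 -> int32, writer required: age aligns to age
  price: no writer match
  float32 -> float32, writer required: latitude aligns to latitude
  bool -> bool, writer required: active aligns to active
  string -> string, writer required: locale aligns to locale
  writer email: unknown to reader
  writer price: unknown to reader
  float32 -> float32, writer optional: audit.height aligns to audit.height
  bytes -> bytes, writer optional: audit.avatar aligns to audit.avatar
  audit.retries: no writer match
  audit.notes: no writer match
  writer audit.retries: unknown to reader
  writer audit.notes: unknown to reader
  breaking: (audit.notes, R1)
  breaking: (audit.retries, R1)
  => forward verdict for Order: BREAKING, 2 violation(s)
ruling out the remaining Order differences:
  field price in record Order: tag 8 changed to 25 -> triggers nothing under Order's printed rules — same verdict
  added field email to record Order: optional string, tag 36 (in v2 it sits immediately before price) -> triggers nothing under Order's printed rules — same verdict

forward: BREAKING [(audit.notes, R1), (audit.retries, R1)]


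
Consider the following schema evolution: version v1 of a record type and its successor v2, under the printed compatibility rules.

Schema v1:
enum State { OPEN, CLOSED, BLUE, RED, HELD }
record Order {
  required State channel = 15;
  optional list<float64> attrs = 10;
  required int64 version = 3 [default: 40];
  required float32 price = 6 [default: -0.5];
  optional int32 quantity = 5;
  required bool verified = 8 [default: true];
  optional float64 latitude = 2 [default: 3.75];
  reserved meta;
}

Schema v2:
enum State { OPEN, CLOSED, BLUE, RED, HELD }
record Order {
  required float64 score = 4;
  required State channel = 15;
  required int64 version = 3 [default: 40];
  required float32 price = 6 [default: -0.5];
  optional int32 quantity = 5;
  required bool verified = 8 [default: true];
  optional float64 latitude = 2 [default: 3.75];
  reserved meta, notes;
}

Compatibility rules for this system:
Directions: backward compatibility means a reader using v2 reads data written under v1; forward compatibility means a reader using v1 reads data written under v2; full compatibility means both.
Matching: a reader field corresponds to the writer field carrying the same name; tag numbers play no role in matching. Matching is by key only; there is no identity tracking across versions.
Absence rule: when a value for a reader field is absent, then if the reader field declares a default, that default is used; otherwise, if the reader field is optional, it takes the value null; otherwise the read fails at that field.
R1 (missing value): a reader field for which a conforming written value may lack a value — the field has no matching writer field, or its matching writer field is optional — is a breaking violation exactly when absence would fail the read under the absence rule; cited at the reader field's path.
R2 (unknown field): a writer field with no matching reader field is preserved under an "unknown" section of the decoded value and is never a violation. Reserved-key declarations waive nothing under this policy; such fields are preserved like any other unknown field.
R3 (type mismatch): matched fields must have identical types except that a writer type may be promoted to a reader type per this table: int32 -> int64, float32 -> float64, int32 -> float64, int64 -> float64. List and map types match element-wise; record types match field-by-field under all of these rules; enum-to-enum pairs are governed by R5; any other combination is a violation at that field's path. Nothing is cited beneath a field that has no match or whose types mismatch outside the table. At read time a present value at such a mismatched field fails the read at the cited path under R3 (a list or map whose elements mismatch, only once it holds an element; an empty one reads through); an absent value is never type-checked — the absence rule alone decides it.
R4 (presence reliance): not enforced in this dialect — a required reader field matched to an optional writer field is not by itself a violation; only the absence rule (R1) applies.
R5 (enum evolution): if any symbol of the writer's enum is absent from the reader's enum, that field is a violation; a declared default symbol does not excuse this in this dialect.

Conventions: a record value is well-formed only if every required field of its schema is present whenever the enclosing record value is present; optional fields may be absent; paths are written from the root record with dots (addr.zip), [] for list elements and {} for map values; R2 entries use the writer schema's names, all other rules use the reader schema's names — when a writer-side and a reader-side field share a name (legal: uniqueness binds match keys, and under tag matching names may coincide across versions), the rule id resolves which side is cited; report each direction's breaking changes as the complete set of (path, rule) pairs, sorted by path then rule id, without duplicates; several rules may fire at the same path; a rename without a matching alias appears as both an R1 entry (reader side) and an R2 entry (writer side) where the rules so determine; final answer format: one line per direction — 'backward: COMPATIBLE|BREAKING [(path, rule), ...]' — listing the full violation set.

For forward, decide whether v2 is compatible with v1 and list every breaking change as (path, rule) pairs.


forward: COMPATIBLE []

the writer's type comes first in each Order pair
forward analysis of Order with v1 as reader and v2 as writer:
  channel: paired with writer channel (State -> State; writer required)
  attrs: no writer match
  version: paired with writer version (int64 -> int64; writer required)
  price: paired with writer price (float32 -> float32; writer required)
  quantity: paired with writer quantity (int32 -> int32; writer optional)
  verified: paired with writer verified (bool -> bool; writer required)
  latitude: paired with writer latitude (float64 -> float64; writer optional)
  leftover writer field: score
  => forward verdict for Order: COMPATIBLE, no violations
diffs on Order not affecting the asked answer:
  removed field attrs from record Order -> inert for the asked Order verdict: nothing fires
  added field score to record Order: required float64, tag 4 (in v2 it sits immediately before channel) -> affects backward compatibility only, which is not asked
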